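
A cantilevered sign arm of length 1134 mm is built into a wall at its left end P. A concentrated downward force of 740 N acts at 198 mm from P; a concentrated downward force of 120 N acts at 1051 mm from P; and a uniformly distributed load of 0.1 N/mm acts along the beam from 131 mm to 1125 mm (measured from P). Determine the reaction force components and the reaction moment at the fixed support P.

P_x = 0, P_y = 959.4 N, M_P = 335100 N·mm

Resultant of the distributed load: 0.1 × 994 = 99.4 N at 628 mm from P.
ΣF_x = 0: P_x = 0.
ΣF_y = 0: P_y − 740 − 120 − 0.1·994 = 0 → P_y = 959.4 N.
ΣM about P: M_P − 740·198 − 120·1051 − (0.1·994)·628 = 0 → M_P = 335100 N·mm.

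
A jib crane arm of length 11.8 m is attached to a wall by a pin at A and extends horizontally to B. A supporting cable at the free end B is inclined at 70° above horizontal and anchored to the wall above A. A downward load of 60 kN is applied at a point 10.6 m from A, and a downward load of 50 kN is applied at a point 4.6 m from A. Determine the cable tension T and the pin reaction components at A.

T = 78.10 kN, A_x = 26.71 kN, A_y = 36.61 kN

ΣM about A: T·sin70°·11.8 − 60·10.6 − 50·4.6 = 0 → T = 866/(11.8·0.939693) = 78.0998 ≈ 78.10 kN.
ΣF_x = 0: A_x − T·cos70° = 0 → A_x = 78.0998 × 0.34202 = 26.71 kN.
ΣF_y = 0: A_y + T·sin70° − 60 − 50 = 0 → A_y = 110 − 78.0998 × 0.939693 = 36.61 kN.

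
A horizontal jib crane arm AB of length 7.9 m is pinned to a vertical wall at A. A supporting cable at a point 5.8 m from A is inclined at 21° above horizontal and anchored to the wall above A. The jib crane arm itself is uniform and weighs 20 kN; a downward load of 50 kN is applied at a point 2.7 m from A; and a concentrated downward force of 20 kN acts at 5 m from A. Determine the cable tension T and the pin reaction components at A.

T = 151.1 kN, A_x = 141.0 kN, A_y = 35.86 kN

ΣM about A: T·sin21°·5.8 − 20·3.95 − 50·2.7 − 20·5 = 0 → T = 314/(5.8·0.358368) = 151.068 ≈ 151.1 kN.
ΣF_x = 0: A_x − T·cos21° = 0 → A_x = 151.068 × 0.93358 = 141.0 kN.
ΣF_y = 0: A_y + T·sin21° − 20 − 50 − 20 = 0 → A_y = 90 − 151.068 × 0.358368 = 35.86 kN.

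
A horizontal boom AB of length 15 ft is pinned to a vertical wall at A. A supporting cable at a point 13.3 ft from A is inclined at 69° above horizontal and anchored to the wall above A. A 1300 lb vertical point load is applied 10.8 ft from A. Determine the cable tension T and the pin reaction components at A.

ΣM about A: T·sin69°·13.3 − 1300·10.8 = 0 → T = 14040/(13.3·0.93358) = 1130.74 ≈ 1131 lb.
ΣF_x = 0: A_x − T·cos69° = 0 → A_x = 1130.74 × 0.358368 = 405.2 lb.
ΣF_y = 0: A_y + T·sin69° − 1300 = 0 → A_y = 1300 − 1130.74 × 0.93358 = 244.4 lb.

T = 1131 lb, A_x = 405.2 lb, A_y = 244.4 lb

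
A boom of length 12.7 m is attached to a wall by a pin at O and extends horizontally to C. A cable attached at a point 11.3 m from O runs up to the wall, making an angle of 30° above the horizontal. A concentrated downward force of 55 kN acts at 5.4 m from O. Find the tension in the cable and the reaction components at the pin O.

ΣM about O: T·sin30°·11.3 − 55·5.4 = 0 → T = 297/(11.3·0.5) = 52.5664 ≈ 52.57 kN.
ΣF_x = 0: O_x − T·cos30° = 0 → O_x = 52.5664 × 0.866025 = 45.52 kN.
ΣF_y = 0: O_y + T·sin30° − 55 = 0 → O_y = 55 − 52.5664 × 0.5 = 28.72 kN.

T = 52.57 kN, O_x = 45.52 kN, O_y = 28.72 kN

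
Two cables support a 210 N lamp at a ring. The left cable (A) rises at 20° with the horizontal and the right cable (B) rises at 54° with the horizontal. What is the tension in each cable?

T_A = 128.4 N, T_B = 205.3 N

ΣF_x = 0: −T_A·cos20° + T_B·cos54° = 0 → T_B = 1.5987·T_A.
ΣF_y = 0: T_A·sin20° + T_B·sin54° = 210.
Substitute: T_A·(0.34202 + 1.5987·0.809017) = 210 → T_A = 128.409 ≈ 128.4 N.
Then T_B = 1.5987 × 128.409 = 205.3 N.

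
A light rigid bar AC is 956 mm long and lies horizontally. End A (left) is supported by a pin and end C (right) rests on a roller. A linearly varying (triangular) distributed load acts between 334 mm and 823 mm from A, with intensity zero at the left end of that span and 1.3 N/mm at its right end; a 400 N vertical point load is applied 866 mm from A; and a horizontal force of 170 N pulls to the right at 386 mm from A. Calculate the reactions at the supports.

A_x = -170.0 N, A_y = 136.1 N, C_y = 581.8 N

Resultant of the triangular load: ½ × 1.3 × 489 = 317.85 N, acting at 660 mm from A (one-third of the span from the peak).
ΣM about A: C_y·956 − (½·1.3·489)·660 − 400·866 = 0 → C_y = 556181/956 = 581.779 ≈ 581.8 N.
ΣF_y = 0: A_y + 581.779 − ½·1.3·489 − 400 = 0 → A_y = 136.1 N.
ΣF_x = 0: A_x + 170 = 0 → A_x = -170.0 N.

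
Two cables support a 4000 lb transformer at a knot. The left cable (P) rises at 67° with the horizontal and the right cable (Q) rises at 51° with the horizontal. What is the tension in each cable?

T_P = 2851 lb, T_Q = 1770 lb

ΣF_x = 0: −T_P·cos67° + T_Q·cos51° = 0 → T_Q = 0.620878·T_P.
ΣF_y = 0: T_P·sin67° + T_Q·sin51° = 4000.
Substitute: T_P·(0.920505 + 0.620878·0.777146) = 4000 → T_P = 2851 lb.
Then T_Q = 0.620878 × 2851 = 1770 lb.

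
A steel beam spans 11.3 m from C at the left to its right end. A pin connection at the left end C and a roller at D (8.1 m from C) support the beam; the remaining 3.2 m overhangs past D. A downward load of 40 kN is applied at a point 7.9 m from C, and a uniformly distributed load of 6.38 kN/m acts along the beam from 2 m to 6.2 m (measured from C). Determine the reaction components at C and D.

C_x = 0, C_y = 14.22 kN, D_y = 52.58 kN

Resultant of the distributed load: 6.38 × 4.2 = 26.796 kN at 4.1 m from C.
Moments about C: D_y·8.1 − 40·7.9 − (6.38·4.2)·4.1 = 0 → D_y = 425.8636/8.1 = 52.5758 ≈ 52.58 kN.
ΣF_y = 0: C_y + 52.5758 − 40 − 6.38·4.2 = 0 → C_y = 14.22 kN.
ΣF_x = 0: no horizontal applied forces, so C_x = 0.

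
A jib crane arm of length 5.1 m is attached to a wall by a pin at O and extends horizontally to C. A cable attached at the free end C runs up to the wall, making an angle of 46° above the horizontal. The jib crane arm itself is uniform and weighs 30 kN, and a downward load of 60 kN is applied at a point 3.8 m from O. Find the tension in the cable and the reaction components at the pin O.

ΣM about O: T·sin46°·5.1 − 30·2.55 − 60·3.8 = 0 → T = 304.5/(5.1·0.71934) = 83.0009 ≈ 83.00 kN.
ΣF_x = 0: O_x − T·cos46° = 0 → O_x = 83.0009 × 0.694658 = 57.66 kN.
ΣF_y = 0: O_y + T·sin46° − 30 − 60 = 0 → O_y = 90 − 83.0009 × 0.71934 = 30.29 kN.

T = 83.00 kN, O_x = 57.66 kN, O_y = 30.29 kN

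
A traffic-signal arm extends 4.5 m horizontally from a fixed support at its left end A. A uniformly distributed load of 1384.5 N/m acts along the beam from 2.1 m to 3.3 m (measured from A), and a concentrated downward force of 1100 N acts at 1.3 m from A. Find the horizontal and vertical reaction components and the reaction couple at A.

A_x = 0, A_y = 2761 N, M_A = 5916 N·m

Resultant of the distributed load: 1384.5 × 1.2 = 1661.4 N at 2.7 m from A.
ΣF_x = 0: A_x = 0.
ΣF_y = 0: A_y − 1384.5·1.2 − 1100 = 0 → A_y = 2761 N.
ΣM about A: M_A − (1384.5·1.2)·2.7 − 1100·1.3 = 0 → M_A = 5916 N·m.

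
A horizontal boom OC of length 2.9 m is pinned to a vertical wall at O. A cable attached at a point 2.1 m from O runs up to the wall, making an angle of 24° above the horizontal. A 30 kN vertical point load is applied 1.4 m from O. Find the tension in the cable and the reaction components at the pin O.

T = 49.17 kN, O_x = 44.92 kN, O_y = 10.00 kN

ΣM about O: T·sin24°·2.1 − 30·1.4 = 0 → T = 42/(2.1·0.406737) = 49.1718 ≈ 49.17 kN.
ΣF_x = 0: O_x − T·cos24° = 0 → O_x = 49.1718 × 0.913545 = 44.92 kN.
ΣF_y = 0: O_y + T·sin24° − 30 = 0 → O_y = 30 − 49.1718 × 0.406737 = 10.00 kN.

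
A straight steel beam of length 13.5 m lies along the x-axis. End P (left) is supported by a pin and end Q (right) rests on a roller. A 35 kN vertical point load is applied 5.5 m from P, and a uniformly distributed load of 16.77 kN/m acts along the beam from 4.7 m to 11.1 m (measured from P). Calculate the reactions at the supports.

Resultant of the distributed load: 16.77 × 6.4 = 107.328 kN at 7.9 m from P.
Moments about P: Q_y·13.5 − 35·5.5 − (16.77·6.4)·7.9 = 0 → Q_y = 1040.3912/13.5 = 77.066 ≈ 77.07 kN.
ΣF_y = 0: P_y + 77.066 − 35 − 16.77·6.4 = 0 → P_y = 65.26 kN.
ΣF_x = 0: no horizontal applied forces, so P_x = 0.

P_x = 0, P_y = 65.26 kN, Q_y = 77.07 kN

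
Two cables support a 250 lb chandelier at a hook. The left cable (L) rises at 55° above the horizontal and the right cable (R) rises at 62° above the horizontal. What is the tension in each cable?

T_L = 131.7 lb, T_R = 160.9 lb

ΣF_x = 0: −T_L·cos55° + T_R·cos62° = 0 → T_R = 1.22175·T_L.
ΣF_y = 0: T_L·sin55° + T_R·sin62° = 250.
Substitute: T_L·(0.819152 + 1.22175·0.882948) = 250 → T_L = 131.725 ≈ 131.7 lb.
Then T_R = 1.22175 × 131.725 = 160.9 lb.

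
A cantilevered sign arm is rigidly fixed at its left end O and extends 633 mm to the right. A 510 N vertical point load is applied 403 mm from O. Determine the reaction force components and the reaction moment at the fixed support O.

ΣF_x = 0: O_x = 0.
ΣF_y = 0: O_y − 510 = 0 → O_y = 510.0 N.
ΣM about O: M_O − 510·403 = 0 → M_O = 205500 N·mm.

O_x = 0, O_y = 510.0 N, M_O = 205500 N·mm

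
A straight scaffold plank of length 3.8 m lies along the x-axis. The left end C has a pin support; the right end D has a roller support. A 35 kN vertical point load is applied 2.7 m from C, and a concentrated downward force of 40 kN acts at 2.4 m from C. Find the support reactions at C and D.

Taking moments about C: D_y·3.8 − 35·2.7 − 40·2.4 = 0 → D_y = 190.5/3.8 = 50.1316 ≈ 50.13 kN.
ΣF_y = 0: C_y + 50.1316 − 35 − 40 = 0 → C_y = 24.87 kN.
ΣF_x = 0: no horizontal applied forces, so C_x = 0.

C_x = 0, C_y = 24.87 kN, D_y = 50.13 kN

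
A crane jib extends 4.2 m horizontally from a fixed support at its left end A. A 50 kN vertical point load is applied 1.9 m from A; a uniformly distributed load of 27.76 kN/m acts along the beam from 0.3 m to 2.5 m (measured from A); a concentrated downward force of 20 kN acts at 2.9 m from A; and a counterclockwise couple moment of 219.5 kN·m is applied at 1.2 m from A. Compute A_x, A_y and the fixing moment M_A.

A_x = 0, A_y = 131.1 kN, M_A = 19.00 kN·m

Resultant of the distributed load: 27.76 × 2.2 = 61.072 kN at 1.4 m from A.
ΣF_x = 0: A_x = 0.
ΣF_y = 0: A_y − 50 − 27.76·2.2 − 20 = 0 → A_y = 131.1 kN.
ΣM about A: M_A − 50·1.9 − (27.76·2.2)·1.4 − 20·2.9 + 219.5 = 0 → M_A = 19.00 kN·m.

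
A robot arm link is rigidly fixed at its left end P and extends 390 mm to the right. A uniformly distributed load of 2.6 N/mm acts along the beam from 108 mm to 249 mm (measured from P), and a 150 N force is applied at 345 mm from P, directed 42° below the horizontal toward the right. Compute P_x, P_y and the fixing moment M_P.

P_x = -111.5 N, P_y = 467.0 N, M_P = 100100 N·mm

Resultant of the distributed load: 2.6 × 141 = 366.6 N at 178.5 mm from P.
ΣF_x = 0: P_x + 150·cos42° = 0 → P_x = -111.5 N.
ΣF_y = 0: P_y − 2.6·141 − 150·sin42° = 0 → P_y = 467.0 N.
ΣM about P: M_P − (2.6·141)·178.5 − 150·sin42°·345 = 0 → M_P = 100100 N·mm.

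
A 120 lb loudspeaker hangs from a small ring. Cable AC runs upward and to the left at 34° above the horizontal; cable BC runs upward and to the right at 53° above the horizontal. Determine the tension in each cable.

ΣF_x = 0: −T_AC·cos34° + T_BC·cos53° = 0 → T_BC = 1.37756·T_AC.
ΣF_y = 0: T_AC·sin34° + T_BC·sin53° = 120.
Substitute: T_AC·(0.559193 + 1.37756·0.798636) = 120 → T_AC = 72.317 ≈ 72.32 lb.
Then T_BC = 1.37756 × 72.317 = 99.62 lb.

T_AC = 72.32 lb, T_BC = 99.62 lb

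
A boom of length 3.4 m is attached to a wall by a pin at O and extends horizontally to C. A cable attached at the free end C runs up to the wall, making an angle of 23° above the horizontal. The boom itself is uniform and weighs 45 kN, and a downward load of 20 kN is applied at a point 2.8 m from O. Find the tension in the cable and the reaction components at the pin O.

ΣM about O: T·sin23°·3.4 − 45·1.7 − 20·2.8 = 0 → T = 132.5/(3.4·0.390731) = 99.7376 ≈ 99.74 kN.
ΣF_x = 0: O_x − T·cos23° = 0 → O_x = 99.7376 × 0.920505 = 91.81 kN.
ΣF_y = 0: O_y + T·sin23° − 45 − 20 = 0 → O_y = 65 − 99.7376 × 0.390731 = 26.03 kN.

T = 99.74 kN, O_x = 91.81 kN, O_y = 26.03 kN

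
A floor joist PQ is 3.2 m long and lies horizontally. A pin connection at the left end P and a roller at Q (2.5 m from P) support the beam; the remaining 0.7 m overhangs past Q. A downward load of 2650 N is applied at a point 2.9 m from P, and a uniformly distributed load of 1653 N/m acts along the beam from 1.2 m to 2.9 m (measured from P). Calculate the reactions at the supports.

P_x = 0, P_y = 81.82 N, Q_y = 5378 N

Resultant of the distributed load: 1653 × 1.7 = 2810.1 N at 2.05 m from P.
ΣM about P: Q_y·2.5 − 2650·2.9 − (1653·1.7)·2.05 = 0 → Q_y = 13445.705/2.5 = 5378.28 ≈ 5378 N.
ΣF_y = 0: P_y + 5378.28 − 2650 − 1653·1.7 = 0 → P_y = 81.82 N.
ΣF_x = 0: no horizontal applied forces, so P_x = 0.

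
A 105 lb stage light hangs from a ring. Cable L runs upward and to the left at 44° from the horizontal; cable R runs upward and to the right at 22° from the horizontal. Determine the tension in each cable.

ΣF_x = 0: −T_L·cos44° + T_R·cos22° = 0 → T_R = 0.775833·T_L.
ΣF_y = 0: T_L·sin44° + T_R·sin22° = 105.
Substitute: T_L·(0.694658 + 0.775833·0.374607) = 105 → T_L = 106.568 ≈ 106.6 lb.
Then T_R = 0.775833 × 106.568 = 82.68 lb.

T_L = 106.6 lb, T_R = 82.68 lb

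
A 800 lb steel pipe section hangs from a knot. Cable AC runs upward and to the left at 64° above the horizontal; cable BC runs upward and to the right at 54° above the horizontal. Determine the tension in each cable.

T_AC = 532.6 lb, T_BC = 397.2 lb

ΣF_x = 0: −T_AC·cos64° + T_BC·cos54° = 0 → T_BC = 0.745802·T_AC.
ΣF_y = 0: T_AC·sin64° + T_BC·sin54° = 800.
Substitute: T_AC·(0.898794 + 0.745802·0.809017) = 800 → T_AC = 532.566 ≈ 532.6 lb.
Then T_BC = 0.745802 × 532.566 = 397.2 lb.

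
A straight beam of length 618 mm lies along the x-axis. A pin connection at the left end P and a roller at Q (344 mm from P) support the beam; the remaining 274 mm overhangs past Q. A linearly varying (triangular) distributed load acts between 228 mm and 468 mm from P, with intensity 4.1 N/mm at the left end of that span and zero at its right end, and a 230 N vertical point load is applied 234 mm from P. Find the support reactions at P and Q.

P_x = 0, P_y = 125.0 N, Q_y = 597.0 N

Resultant of the triangular load: ½ × 4.1 × 240 = 492 N, acting at 308 mm from P (one-third of the span from the peak).
Moments about P: Q_y·344 − (½·4.1·240)·308 − 230·234 = 0 → Q_y = 205356/344 = 596.965 ≈ 597.0 N.
ΣF_y = 0: P_y + 596.965 − ½·4.1·240 − 230 = 0 → P_y = 125.0 N.
ΣF_x = 0: no horizontal applied forces, so P_x = 0.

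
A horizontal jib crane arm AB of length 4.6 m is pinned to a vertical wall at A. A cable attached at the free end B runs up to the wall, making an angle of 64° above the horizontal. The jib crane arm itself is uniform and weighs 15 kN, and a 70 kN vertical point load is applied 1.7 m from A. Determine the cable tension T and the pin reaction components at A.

ΣM about A: T·sin64°·4.6 − 15·2.3 − 70·1.7 = 0 → T = 153.5/(4.6·0.898794) = 37.127 ≈ 37.13 kN.
ΣF_x = 0: A_x − T·cos64° = 0 → A_x = 37.127 × 0.438371 = 16.28 kN.
ΣF_y = 0: A_y + T·sin64° − 15 − 70 = 0 → A_y = 85 − 37.127 × 0.898794 = 51.63 kN.

T = 37.13 kN, A_x = 16.28 kN, A_y = 51.63 kN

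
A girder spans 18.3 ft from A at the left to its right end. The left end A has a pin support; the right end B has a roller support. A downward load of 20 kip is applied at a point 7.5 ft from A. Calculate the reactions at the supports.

A_x = 0, A_y = 11.80 kip, B_y = 8.197 kip

ΣM about A: B_y·18.3 − 20·7.5 = 0 → B_y = 150/18.3 = 8.19672 ≈ 8.197 kip.
ΣF_y = 0: A_y + 8.19672 − 20 = 0 → A_y = 11.80 kip.
ΣF_x = 0: no horizontal applied forces, so A_x = 0.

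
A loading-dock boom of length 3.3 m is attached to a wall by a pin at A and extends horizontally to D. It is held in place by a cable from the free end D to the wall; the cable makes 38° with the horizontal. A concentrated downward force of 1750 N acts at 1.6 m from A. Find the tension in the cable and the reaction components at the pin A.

T = 1378 N, A_x = 1086 N, A_y = 901.5 N

ΣM about A: T·sin38°·3.3 − 1750·1.6 = 0 → T = 2800/(3.3·0.615661) = 1378.17 ≈ 1378 N.
ΣF_x = 0: A_x − T·cos38° = 0 → A_x = 1378.17 × 0.788011 = 1086 N.
ΣF_y = 0: A_y + T·sin38° − 1750 = 0 → A_y = 1750 − 1378.17 × 0.615661 = 901.5 N.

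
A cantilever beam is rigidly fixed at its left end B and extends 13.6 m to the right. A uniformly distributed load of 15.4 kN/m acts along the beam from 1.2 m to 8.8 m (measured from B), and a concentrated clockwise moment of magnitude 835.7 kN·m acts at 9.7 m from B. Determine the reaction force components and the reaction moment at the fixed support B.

B_x = 0, B_y = 117.0 kN, M_B = 1421 kN·m

Resultant of the distributed load: 15.4 × 7.6 = 117.04 kN at 5 m from B.
ΣF_x = 0: B_x = 0.
ΣF_y = 0: B_y − 15.4·7.6 = 0 → B_y = 117.0 kN.
ΣM about B: M_B − (15.4·7.6)·5 − 835.7 = 0 → M_B = 1421 kN·m.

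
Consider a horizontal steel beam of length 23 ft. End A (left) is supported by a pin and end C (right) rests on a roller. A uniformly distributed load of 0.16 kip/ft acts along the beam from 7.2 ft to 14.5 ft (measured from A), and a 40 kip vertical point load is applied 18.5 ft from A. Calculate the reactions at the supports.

Resultant of the distributed load: 0.16 × 7.3 = 1.168 kip at 10.85 ft from A.
ΣM about A: C_y·23 − (0.16·7.3)·10.85 − 40·18.5 = 0 → C_y = 752.6728/23 = 32.7249 ≈ 32.72 kip.
ΣF_y = 0: A_y + 32.7249 − 0.16·7.3 − 40 = 0 → A_y = 8.443 kip.
ΣF_x = 0: no horizontal applied forces, so A_x = 0.

A_x = 0, A_y = 8.443 kip, C_y = 32.72 kip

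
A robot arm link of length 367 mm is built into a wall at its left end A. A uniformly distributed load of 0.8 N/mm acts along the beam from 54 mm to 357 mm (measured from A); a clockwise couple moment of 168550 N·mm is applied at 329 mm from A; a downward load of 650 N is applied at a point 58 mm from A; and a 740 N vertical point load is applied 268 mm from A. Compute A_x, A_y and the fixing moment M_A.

Resultant of the distributed load: 0.8 × 303 = 242.4 N at 205.5 mm from A.
ΣF_x = 0: A_x = 0.
ΣF_y = 0: A_y − 0.8·303 − 650 − 740 = 0 → A_y = 1632 N.
ΣM about A: M_A − (0.8·303)·205.5 − 168550 − 650·58 − 740·268 = 0 → M_A = 454400 N·mm.

A_x = 0, A_y = 1632 N, M_A = 454400 N·mm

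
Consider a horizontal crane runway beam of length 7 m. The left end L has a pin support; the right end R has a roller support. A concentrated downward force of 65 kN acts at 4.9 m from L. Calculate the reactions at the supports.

Moments about L: R_y·7 − 65·4.9 = 0 → R_y = 318.5/7 = 45.50 kN.
ΣF_y = 0: L_y + 45.5 − 65 = 0 → L_y = 19.50 kN.
ΣF_x = 0: no horizontal applied forces, so L_x = 0.

L_x = 0, L_y = 19.50 kN, R_y = 45.50 kN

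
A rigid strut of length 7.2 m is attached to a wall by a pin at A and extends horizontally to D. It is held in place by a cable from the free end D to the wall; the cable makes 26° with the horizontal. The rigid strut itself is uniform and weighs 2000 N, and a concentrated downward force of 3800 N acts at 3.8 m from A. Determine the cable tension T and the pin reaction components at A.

ΣM about A: T·sin26°·7.2 − 2000·3.6 − 3800·3.8 = 0 → T = 21640/(7.2·0.438371) = 6856.19 ≈ 6856 N.
ΣF_x = 0: A_x − T·cos26° = 0 → A_x = 6856.19 × 0.898794 = 6162 N.
ΣF_y = 0: A_y + T·sin26° − 2000 − 3800 = 0 → A_y = 5800 − 6856.19 × 0.438371 = 2794 N.

T = 6856 N, A_x = 6162 N, A_y = 2794 N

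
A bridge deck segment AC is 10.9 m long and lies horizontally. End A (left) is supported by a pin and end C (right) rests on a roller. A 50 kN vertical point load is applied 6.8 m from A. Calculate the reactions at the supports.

Taking moments about A: C_y·10.9 − 50·6.8 = 0 → C_y = 340/10.9 = 31.1927 ≈ 31.19 kN.
ΣF_y = 0: A_y + 31.1927 − 50 = 0 → A_y = 18.81 kN.
ΣF_x = 0: no horizontal applied forces, so A_x = 0.

A_x = 0, A_y = 18.81 kN, C_y = 31.19 kN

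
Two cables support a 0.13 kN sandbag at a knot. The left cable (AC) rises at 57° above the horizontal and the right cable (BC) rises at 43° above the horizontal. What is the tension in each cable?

T_AC = 0.09654 kN, T_BC = 0.07190 kN

ΣF_x = 0: −T_AC·cos57° + T_BC·cos43° = 0 → T_BC = 0.7447·T_AC.
ΣF_y = 0: T_AC·sin57° + T_BC·sin43° = 0.13.
Substitute: T_AC·(0.838671 + 0.7447·0.681998) = 0.13 → T_AC = 0.0965427 ≈ 0.09654 kN.
Then T_BC = 0.7447 × 0.0965427 = 0.07190 kN.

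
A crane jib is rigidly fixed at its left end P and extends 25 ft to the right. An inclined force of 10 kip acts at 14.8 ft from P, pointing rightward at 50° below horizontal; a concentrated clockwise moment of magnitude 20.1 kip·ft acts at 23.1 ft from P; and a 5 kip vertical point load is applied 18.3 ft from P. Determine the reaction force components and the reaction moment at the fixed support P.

P_x = -6.428 kip, P_y = 12.66 kip, M_P = 225.0 kip·ft

ΣF_x = 0: P_x + 10·cos50° = 0 → P_x = -6.428 kip.
ΣF_y = 0: P_y − 10·sin50° − 5 = 0 → P_y = 12.66 kip.
ΣM about P: M_P − 10·sin50°·14.8 − 20.1 − 5·18.3 = 0 → M_P = 225.0 kip·ft.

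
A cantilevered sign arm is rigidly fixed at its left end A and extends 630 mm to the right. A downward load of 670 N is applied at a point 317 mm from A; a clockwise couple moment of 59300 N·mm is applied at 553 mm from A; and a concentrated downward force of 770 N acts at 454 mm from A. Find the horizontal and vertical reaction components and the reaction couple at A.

A_x = 0, A_y = 1440 N, M_A = 621300 N·mm

ΣF_x = 0: A_x = 0.
ΣF_y = 0: A_y − 670 − 770 = 0 → A_y = 1440 N.
ΣM about A: M_A − 670·317 − 59300 − 770·454 = 0 → M_A = 621300 N·mm.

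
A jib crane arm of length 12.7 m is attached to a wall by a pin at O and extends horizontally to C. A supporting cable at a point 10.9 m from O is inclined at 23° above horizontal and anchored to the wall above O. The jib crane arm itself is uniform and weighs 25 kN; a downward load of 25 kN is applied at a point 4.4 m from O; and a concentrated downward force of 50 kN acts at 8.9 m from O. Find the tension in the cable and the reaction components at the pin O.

ΣM about O: T·sin23°·10.9 − 25·6.35 − 25·4.4 − 50·8.9 = 0 → T = 713.75/(10.9·0.390731) = 167.588 ≈ 167.6 kN.
ΣF_x = 0: O_x − T·cos23° = 0 → O_x = 167.588 × 0.920505 = 154.3 kN.
ΣF_y = 0: O_y + T·sin23° − 25 − 25 − 50 = 0 → O_y = 100 − 167.588 × 0.390731 = 34.52 kN.

T = 167.6 kN, O_x = 154.3 kN, O_y = 34.52 kN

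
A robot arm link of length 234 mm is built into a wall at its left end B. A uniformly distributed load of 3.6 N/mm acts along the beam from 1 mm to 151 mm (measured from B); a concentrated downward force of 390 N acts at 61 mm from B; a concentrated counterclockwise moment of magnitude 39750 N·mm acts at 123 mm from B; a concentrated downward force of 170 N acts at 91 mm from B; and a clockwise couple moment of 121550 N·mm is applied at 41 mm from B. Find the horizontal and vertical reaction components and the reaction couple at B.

B_x = 0, B_y = 1100 N, M_B = 162100 N·mm

Resultant of the distributed load: 3.6 × 150 = 540 N at 76 mm from B.
ΣF_x = 0: B_x = 0.
ΣF_y = 0: B_y − 3.6·150 − 390 − 170 = 0 → B_y = 1100 N.
ΣM about B: M_B − (3.6·150)·76 − 390·61 + 39750 − 170·91 − 121550 = 0 → M_B = 162100 N·mm.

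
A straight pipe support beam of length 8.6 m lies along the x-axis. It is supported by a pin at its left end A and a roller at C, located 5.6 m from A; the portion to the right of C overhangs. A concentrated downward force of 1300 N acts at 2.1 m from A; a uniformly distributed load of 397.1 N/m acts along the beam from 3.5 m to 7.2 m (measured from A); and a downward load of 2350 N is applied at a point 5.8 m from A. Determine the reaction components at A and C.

A_x = 0, A_y = 794.2 N, C_y = 4325 N

Resultant of the distributed load: 397.1 × 3.7 = 1469.27 N at 5.35 m from A.
ΣM about A: C_y·5.6 − 1300·2.1 − (397.1·3.7)·5.35 − 2350·5.8 = 0 → C_y = 24220.5945/5.6 = 4325.11 ≈ 4325 N.
ΣF_y = 0: A_y + 4325.11 − 1300 − 397.1·3.7 − 2350 = 0 → A_y = 794.2 N.
ΣF_x = 0: no horizontal applied forces, so A_x = 0.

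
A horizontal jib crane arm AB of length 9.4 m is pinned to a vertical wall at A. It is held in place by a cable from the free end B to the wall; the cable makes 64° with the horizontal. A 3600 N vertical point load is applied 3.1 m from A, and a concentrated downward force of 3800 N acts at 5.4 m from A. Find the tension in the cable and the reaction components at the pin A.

T = 3750 N, A_x = 1644 N, A_y = 4030 N

ΣM about A: T·sin64°·9.4 − 3600·3.1 − 3800·5.4 = 0 → T = 31680/(9.4·0.898794) = 3749.71 ≈ 3750 N.
ΣF_x = 0: A_x − T·cos64° = 0 → A_x = 3749.71 × 0.438371 = 1644 N.
ΣF_y = 0: A_y + T·sin64° − 3600 − 3800 = 0 → A_y = 7400 − 3749.71 × 0.898794 = 4030 N.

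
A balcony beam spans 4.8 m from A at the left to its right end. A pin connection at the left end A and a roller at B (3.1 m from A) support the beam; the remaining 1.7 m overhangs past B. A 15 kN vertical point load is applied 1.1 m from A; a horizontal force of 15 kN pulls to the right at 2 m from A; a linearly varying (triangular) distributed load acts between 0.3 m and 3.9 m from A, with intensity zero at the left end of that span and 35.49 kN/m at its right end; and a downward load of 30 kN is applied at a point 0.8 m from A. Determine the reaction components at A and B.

Resultant of the triangular load: ½ × 35.49 × 3.6 = 63.882 kN, acting at 2.7 m from A (one-third of the span from the peak).
ΣM about A: B_y·3.1 − 15·1.1 − (½·35.49·3.6)·2.7 − 30·0.8 = 0 → B_y = 212.9814/3.1 = 68.7037 ≈ 68.70 kN.
ΣF_y = 0: A_y + 68.7037 − 15 − ½·35.49·3.6 − 30 = 0 → A_y = 40.18 kN.
ΣF_x = 0: A_x + 15 = 0 → A_x = -15.00 kN.

A_x = -15.00 kN, A_y = 40.18 kN, B_y = 68.70 kN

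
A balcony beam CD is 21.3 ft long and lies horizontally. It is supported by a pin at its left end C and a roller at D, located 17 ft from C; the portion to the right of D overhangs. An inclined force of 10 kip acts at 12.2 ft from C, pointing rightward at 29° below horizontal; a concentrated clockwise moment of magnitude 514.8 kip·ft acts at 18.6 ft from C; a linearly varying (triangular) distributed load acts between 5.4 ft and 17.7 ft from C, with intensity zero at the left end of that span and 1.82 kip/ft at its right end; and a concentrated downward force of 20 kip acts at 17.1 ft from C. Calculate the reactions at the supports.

Resultant of the triangular load: ½ × 1.82 × 12.3 = 11.193 kip, acting at 13.6 ft from C (one-third of the span from the peak).
ΣM about C: D_y·17 − 10·sin29°·12.2 − 514.8 − (½·1.82·12.3)·13.6 − 20·17.1 = 0 → D_y = 1068.17/17 = 62.8335 ≈ 62.83 kip.
ΣF_y = 0: C_y + 62.8335 − 10·sin29° − ½·1.82·12.3 − 20 = 0 → C_y = -26.79 kip.
ΣF_x = 0: C_x + 10·cos29° = 0 → C_x = -8.746 kip.

C_x = -8.746 kip, C_y = -26.79 kip, D_y = 62.83 kip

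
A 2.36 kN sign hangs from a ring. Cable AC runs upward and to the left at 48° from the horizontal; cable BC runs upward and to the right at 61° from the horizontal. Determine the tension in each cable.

T_AC = 1.210 kN, T_BC = 1.670 kN

ΣF_x = 0: −T_AC·cos48° + T_BC·cos61° = 0 → T_BC = 1.38019·T_AC.
ΣF_y = 0: T_AC·sin48° + T_BC·sin61° = 2.36.
Substitute: T_AC·(0.743145 + 1.38019·0.87462) = 2.36 → T_AC = 1.21008 ≈ 1.210 kN.
Then T_BC = 1.38019 × 1.21008 = 1.670 kN.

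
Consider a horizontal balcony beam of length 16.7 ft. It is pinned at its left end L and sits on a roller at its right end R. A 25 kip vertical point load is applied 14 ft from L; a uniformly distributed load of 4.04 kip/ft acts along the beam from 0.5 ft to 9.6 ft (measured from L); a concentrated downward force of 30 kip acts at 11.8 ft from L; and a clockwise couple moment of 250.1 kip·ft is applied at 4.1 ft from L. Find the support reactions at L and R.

Resultant of the distributed load: 4.04 × 9.1 = 36.764 kip at 5.05 ft from L.
Moments about L: R_y·16.7 − 25·14 − (4.04·9.1)·5.05 − 30·11.8 − 250.1 = 0 → R_y = 1139.7582/16.7 = 68.249 ≈ 68.25 kip.
ΣF_y = 0: L_y + 68.249 − 25 − 4.04·9.1 − 30 = 0 → L_y = 23.52 kip.
ΣF_x = 0: no horizontal applied forces, so L_x = 0.

L_x = 0, L_y = 23.52 kip, R_y = 68.25 kip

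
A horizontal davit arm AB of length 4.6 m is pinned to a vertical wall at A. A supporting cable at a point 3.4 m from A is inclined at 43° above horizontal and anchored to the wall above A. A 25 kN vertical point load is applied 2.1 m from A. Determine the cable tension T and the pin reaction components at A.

T = 22.64 kN, A_x = 16.56 kN, A_y = 9.559 kN

ΣM about A: T·sin43°·3.4 − 25·2.1 = 0 → T = 52.5/(3.4·0.681998) = 22.6411 ≈ 22.64 kN.
ΣF_x = 0: A_x − T·cos43° = 0 → A_x = 22.6411 × 0.731354 = 16.56 kN.
ΣF_y = 0: A_y + T·sin43° − 25 = 0 → A_y = 25 − 22.6411 × 0.681998 = 9.559 kN.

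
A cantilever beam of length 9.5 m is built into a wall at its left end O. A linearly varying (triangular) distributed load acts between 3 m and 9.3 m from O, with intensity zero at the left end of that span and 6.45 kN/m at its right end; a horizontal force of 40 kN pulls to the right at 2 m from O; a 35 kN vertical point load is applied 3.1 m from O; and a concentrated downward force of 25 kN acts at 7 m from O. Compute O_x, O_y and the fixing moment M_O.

O_x = -40.00 kN, O_y = 80.32 kN, M_O = 429.8 kN·m

Resultant of the triangular load: ½ × 6.45 × 6.3 = 20.3175 kN, acting at 7.2 m from O (one-third of the span from the peak).
ΣF_x = 0: O_x + 40 = 0 → O_x = -40.00 kN.
ΣF_y = 0: O_y − ½·6.45·6.3 − 35 − 25 = 0 → O_y = 80.32 kN.
ΣM about O: M_O − (½·6.45·6.3)·7.2 − 35·3.1 − 25·7 = 0 → M_O = 429.8 kN·m.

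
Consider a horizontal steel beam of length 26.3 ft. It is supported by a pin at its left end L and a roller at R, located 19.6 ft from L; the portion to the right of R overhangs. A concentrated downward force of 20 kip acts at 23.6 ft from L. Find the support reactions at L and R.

L_x = 0, L_y = -4.082 kip, R_y = 24.08 kip

Moments about L: R_y·19.6 − 20·23.6 = 0 → R_y = 472/19.6 = 24.0816 ≈ 24.08 kip.
ΣF_y = 0: L_y + 24.0816 − 20 = 0 → L_y = -4.082 kip.
ΣF_x = 0: no horizontal applied forces, so L_x = 0.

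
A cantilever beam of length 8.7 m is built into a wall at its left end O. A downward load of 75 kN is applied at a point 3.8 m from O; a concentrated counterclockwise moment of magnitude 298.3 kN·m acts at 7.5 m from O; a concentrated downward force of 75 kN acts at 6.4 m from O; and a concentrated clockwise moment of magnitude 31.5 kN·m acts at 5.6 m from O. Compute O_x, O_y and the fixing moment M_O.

O_x = 0, O_y = 150.0 kN, M_O = 498.2 kN·m

ΣF_x = 0: O_x = 0.
ΣF_y = 0: O_y − 75 − 75 = 0 → O_y = 150.0 kN.
ΣM about O: M_O − 75·3.8 + 298.3 − 75·6.4 − 31.5 = 0 → M_O = 498.2 kN·m.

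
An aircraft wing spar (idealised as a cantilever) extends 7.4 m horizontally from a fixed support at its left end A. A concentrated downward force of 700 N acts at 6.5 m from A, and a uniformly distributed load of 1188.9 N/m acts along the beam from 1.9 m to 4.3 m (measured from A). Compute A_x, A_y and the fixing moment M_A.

Resultant of the distributed load: 1188.9 × 2.4 = 2853.36 N at 3.1 m from A.
ΣF_x = 0: A_x = 0.
ΣF_y = 0: A_y − 700 − 1188.9·2.4 = 0 → A_y = 3553 N.
ΣM about A: M_A − 700·6.5 − (1188.9·2.4)·3.1 = 0 → M_A = 13400 N·m.

A_x = 0, A_y = 3553 N, M_A = 13400 N·m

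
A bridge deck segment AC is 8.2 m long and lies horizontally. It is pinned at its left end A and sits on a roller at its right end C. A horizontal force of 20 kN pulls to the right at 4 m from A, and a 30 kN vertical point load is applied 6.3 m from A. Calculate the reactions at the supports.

A_x = -20.00 kN, A_y = 6.951 kN, C_y = 23.05 kN

Moments about A: C_y·8.2 − 30·6.3 = 0 → C_y = 189/8.2 = 23.0488 ≈ 23.05 kN.
ΣF_y = 0: A_y + 23.0488 − 30 = 0 → A_y = 6.951 kN.
ΣF_x = 0: A_x + 20 = 0 → A_x = -20.00 kN.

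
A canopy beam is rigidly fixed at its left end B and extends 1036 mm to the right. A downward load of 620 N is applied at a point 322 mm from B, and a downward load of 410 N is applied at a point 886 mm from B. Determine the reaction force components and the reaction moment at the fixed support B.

B_x = 0, B_y = 1030 N, M_B = 562900 N·mm

ΣF_x = 0: B_x = 0.
ΣF_y = 0: B_y − 620 − 410 = 0 → B_y = 1030 N.
ΣM about B: M_B − 620·322 − 410·886 = 0 → M_B = 562900 N·mm.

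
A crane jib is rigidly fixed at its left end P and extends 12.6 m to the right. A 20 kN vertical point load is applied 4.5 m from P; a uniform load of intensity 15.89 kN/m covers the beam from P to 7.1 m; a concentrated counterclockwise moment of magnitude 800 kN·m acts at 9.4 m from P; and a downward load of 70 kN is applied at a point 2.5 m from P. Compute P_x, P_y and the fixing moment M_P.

P_x = 0, P_y = 202.8 kN, M_P = -134.5 kN·m

Resultant of the distributed load: 15.89 × 7.1 = 112.819 kN at 3.55 m from P.
ΣF_x = 0: P_x = 0.
ΣF_y = 0: P_y − 20 − 15.89·7.1 − 70 = 0 → P_y = 202.8 kN.
ΣM about P: M_P − 20·4.5 − (15.89·7.1)·3.55 + 800 − 70·2.5 = 0 → M_P = -134.5 kN·m.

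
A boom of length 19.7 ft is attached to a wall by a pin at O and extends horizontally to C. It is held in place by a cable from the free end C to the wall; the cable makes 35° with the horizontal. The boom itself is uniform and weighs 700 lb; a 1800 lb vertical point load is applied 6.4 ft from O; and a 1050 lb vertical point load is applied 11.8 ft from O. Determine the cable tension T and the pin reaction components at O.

ΣM about O: T·sin35°·19.7 − 700·9.85 − 1800·6.4 − 1050·11.8 = 0 → T = 30805/(19.7·0.573576) = 2726.24 ≈ 2726 lb.
ΣF_x = 0: O_x − T·cos35° = 0 → O_x = 2726.24 × 0.819152 = 2233 lb.
ΣF_y = 0: O_y + T·sin35° − 700 − 1800 − 1050 = 0 → O_y = 3550 − 2726.24 × 0.573576 = 1986 lb.

T = 2726 lb, O_x = 2233 lb, O_y = 1986 lb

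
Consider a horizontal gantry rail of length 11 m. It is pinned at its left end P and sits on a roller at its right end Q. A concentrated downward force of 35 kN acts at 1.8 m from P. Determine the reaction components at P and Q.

Moments about P: Q_y·11 − 35·1.8 = 0 → Q_y = 63/11 = 5.72727 ≈ 5.727 kN.
ΣF_y = 0: P_y + 5.72727 − 35 = 0 → P_y = 29.27 kN.
ΣF_x = 0: no horizontal applied forces, so P_x = 0.

P_x = 0, P_y = 29.27 kN, Q_y = 5.727 kN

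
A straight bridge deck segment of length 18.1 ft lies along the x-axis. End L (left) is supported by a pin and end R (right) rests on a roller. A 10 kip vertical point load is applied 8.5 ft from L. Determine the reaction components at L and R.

L_x = 0, L_y = 5.304 kip, R_y = 4.696 kip

ΣM about L: R_y·18.1 − 10·8.5 = 0 → R_y = 85/18.1 = 4.69613 ≈ 4.696 kip.
ΣF_y = 0: L_y + 4.69613 − 10 = 0 → L_y = 5.304 kip.
ΣF_x = 0: no horizontal applied forces, so L_x = 0.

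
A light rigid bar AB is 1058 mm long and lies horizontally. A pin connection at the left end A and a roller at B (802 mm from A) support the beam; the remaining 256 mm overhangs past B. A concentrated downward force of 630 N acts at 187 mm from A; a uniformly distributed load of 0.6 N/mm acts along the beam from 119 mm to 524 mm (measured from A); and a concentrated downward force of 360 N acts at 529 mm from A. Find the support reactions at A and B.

A_x = 0, A_y = 751.2 N, B_y = 481.8 N

Resultant of the distributed load: 0.6 × 405 = 243 N at 321.5 mm from A.
Taking moments about A: B_y·802 − 630·187 − (0.6·405)·321.5 − 360·529 = 0 → B_y = 386374.5/802 = 481.764 ≈ 481.8 N.
ΣF_y = 0: A_y + 481.764 − 630 − 0.6·405 − 360 = 0 → A_y = 751.2 N.
ΣF_x = 0: no horizontal applied forces, so A_x = 0.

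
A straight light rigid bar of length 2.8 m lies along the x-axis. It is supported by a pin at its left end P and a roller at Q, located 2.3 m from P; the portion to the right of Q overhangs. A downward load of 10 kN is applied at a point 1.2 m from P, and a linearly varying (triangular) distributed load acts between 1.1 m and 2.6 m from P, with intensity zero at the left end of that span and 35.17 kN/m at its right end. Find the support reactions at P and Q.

Resultant of the triangular load: ½ × 35.17 × 1.5 = 26.3775 kN, acting at 2.1 m from P (one-third of the span from the peak).
ΣM about P: Q_y·2.3 − 10·1.2 − (½·35.17·1.5)·2.1 = 0 → Q_y = 67.39275/2.3 = 29.3012 ≈ 29.30 kN.
ΣF_y = 0: P_y + 29.3012 − 10 − ½·35.17·1.5 = 0 → P_y = 7.076 kN.
ΣF_x = 0: no horizontal applied forces, so P_x = 0.

P_x = 0, P_y = 7.076 kN, Q_y = 29.30 kN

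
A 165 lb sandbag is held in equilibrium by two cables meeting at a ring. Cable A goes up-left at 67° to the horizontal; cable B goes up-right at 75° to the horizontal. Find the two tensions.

ΣF_x = 0: −T_A·cos67° + T_B·cos75° = 0 → T_B = 1.50967·T_A.
ΣF_y = 0: T_A·sin67° + T_B·sin75° = 165.
Substitute: T_A·(0.920505 + 1.50967·0.965926) = 165 → T_A = 69.3646 ≈ 69.36 lb.
Then T_B = 1.50967 × 69.3646 = 104.7 lb.

T_A = 69.36 lb, T_B = 104.7 lb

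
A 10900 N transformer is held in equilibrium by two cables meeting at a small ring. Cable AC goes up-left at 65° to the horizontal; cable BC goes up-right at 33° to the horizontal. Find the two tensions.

T_AC = 9231 N, T_BC = 4652 N

ΣF_x = 0: −T_AC·cos65° + T_BC·cos33° = 0 → T_BC = 0.503915·T_AC.
ΣF_y = 0: T_AC·sin65° + T_BC·sin33° = 10900.
Substitute: T_AC·(0.906308 + 0.503915·0.544639) = 10900 → T_AC = 9231.34 ≈ 9231 N.
Then T_BC = 0.503915 × 9231.34 = 4652 N.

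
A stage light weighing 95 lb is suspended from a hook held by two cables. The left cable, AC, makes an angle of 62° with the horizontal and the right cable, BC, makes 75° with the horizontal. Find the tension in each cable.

T_AC = 36.05 lb, T_BC = 65.40 lb

ΣF_x = 0: −T_AC·cos62° + T_BC·cos75° = 0 → T_BC = 1.8139·T_AC.
ΣF_y = 0: T_AC·sin62° + T_BC·sin75° = 95.
Substitute: T_AC·(0.882948 + 1.8139·0.965926) = 95 → T_AC = 36.0526 ≈ 36.05 lb.
Then T_BC = 1.8139 × 36.0526 = 65.40 lb.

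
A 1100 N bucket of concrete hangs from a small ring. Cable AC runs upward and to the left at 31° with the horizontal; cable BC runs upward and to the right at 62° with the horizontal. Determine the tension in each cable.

ΣF_x = 0: −T_AC·cos31° + T_BC·cos62° = 0 → T_BC = 1.82581·T_AC.
ΣF_y = 0: T_AC·sin31° + T_BC·sin62° = 1100.
Substitute: T_AC·(0.515038 + 1.82581·0.882948) = 1100 → T_AC = 517.128 ≈ 517.1 N.
Then T_BC = 1.82581 × 517.128 = 944.2 N.

T_AC = 517.1 N, T_BC = 944.2 N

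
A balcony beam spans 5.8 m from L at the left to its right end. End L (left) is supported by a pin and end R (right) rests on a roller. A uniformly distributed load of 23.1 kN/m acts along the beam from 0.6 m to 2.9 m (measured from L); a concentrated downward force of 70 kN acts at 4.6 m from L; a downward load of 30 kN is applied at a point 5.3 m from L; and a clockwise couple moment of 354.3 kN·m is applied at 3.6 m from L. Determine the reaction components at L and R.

Resultant of the distributed load: 23.1 × 2.3 = 53.13 kN at 1.75 m from L.
Taking moments about L: R_y·5.8 − (23.1·2.3)·1.75 − 70·4.6 − 30·5.3 − 354.3 = 0 → R_y = 928.2775/5.8 = 160.048 ≈ 160.0 kN.
ΣF_y = 0: L_y + 160.048 − 23.1·2.3 − 70 − 30 = 0 → L_y = -6.918 kN.
ΣF_x = 0: no horizontal applied forces, so L_x = 0.

L_x = 0, L_y = -6.918 kN, R_y = 160.0 kN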